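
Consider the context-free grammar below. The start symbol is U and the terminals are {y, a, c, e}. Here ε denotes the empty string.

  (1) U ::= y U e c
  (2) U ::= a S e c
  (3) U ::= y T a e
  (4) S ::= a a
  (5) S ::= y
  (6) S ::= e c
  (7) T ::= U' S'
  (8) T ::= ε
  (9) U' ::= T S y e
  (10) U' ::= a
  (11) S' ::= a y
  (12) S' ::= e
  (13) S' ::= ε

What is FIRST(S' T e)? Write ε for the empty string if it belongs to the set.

{a, e, y}

FIRST(U) = {a, y}
FIRST(S) = {a, e, y}
FIRST(S') = {ε, a, e}
FIRST(T) = {ε, a, e, y}  (via U' S')
FIRST(U') = {a, e, y}  (via T S y e)
FIRST(S' T e): take FIRST of each symbol in turn, carrying on past any symbol whose FIRST contains ε; result {a, e, y}.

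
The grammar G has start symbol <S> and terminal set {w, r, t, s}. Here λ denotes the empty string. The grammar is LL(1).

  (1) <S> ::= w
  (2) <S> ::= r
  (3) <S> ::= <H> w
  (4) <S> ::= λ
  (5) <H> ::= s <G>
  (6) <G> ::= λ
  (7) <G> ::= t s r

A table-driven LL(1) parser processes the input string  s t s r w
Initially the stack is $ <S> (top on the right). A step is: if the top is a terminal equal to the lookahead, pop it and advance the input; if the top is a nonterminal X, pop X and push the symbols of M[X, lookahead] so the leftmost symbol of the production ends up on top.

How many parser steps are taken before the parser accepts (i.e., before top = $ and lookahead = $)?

     Stack      Input        Action
  1  $ <S>      s t s r w $  expand <S> ::= <H> w
  2  $ w <H>    s t s r w $  expand <H> ::= s <G>
  3  $ w <G> s  s t s r w $  match s
  4  $ w <G>    t s r w $    expand <G> ::= t s r
  5  $ w r s t  t s r w $    match t
  6  $ w r s    s r w $      match s
  7  $ w r      r w $        match r
  8  $ w        w $          match w
Accept reached after 8 steps.

8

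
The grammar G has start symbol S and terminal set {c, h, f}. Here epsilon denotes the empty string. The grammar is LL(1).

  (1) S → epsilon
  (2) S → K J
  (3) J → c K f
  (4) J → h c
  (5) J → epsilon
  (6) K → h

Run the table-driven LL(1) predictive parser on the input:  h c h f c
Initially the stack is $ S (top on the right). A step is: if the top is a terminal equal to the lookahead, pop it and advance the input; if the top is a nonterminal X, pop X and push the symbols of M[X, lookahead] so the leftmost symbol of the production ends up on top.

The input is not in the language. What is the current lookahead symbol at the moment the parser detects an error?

step 1: stack=$ S  input=h c h f c $  — expand S → K J
step 2: stack=$ J K  input=h c h f c $  — expand K → h
step 3: stack=$ J h  input=h c h f c $  — match h
step 4: stack=$ J  input=c h f c $  — expand J → c K f
step 5: stack=$ f K c  input=c h f c $  — match c
step 6: stack=$ f K  input=h f c $  — expand K → h
step 7: stack=$ f h  input=h f c $  — match h
step 8: stack=$ f  input=f c $  — match f
step 9: stack=$  input=c $  — error: stack empty but input remains

c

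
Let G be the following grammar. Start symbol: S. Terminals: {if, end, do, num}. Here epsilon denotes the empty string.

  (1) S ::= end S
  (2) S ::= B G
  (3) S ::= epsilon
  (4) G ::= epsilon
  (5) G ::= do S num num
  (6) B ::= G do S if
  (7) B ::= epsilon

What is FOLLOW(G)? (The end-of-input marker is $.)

FIRST(G): from G::=epsilon we get {epsilon}; from G::=do S num num we get {do}. So FIRST(G) = {epsilon, do}.
FIRST(B): from B::=G do S if we get {do}; from B::=epsilon we get {epsilon}. So FIRST(B) = {epsilon, do}.
FIRST(S): from S::=end S we get {end}; from S::=B G we get {epsilon, do}; from S::=epsilon we get {epsilon}. So FIRST(S) = {epsilon, do, end}.
FOLLOW(S) includes $ since S is the start symbol.
FOLLOW(S): in S::=end S, the suffix after S is empty (adds nothing new); in G::=do S num num, S is followed by num num with FIRST {num}; in B::=G do S if, S is followed by if with FIRST {if}. Thus FOLLOW(S) = {$, if, num}.
FOLLOW(G): in S::=B G, the suffix after G is empty, so FOLLOW(G) ⊇ FOLLOW(S) = {$, if, num}; in B::=G do S if, G is followed by do S if with FIRST {do}. Thus FOLLOW(G) = {$, do, if, num}.
FOLLOW(B): in S::=B G, B is followed by G with FIRST {epsilon, do}; in S::=B G, the suffix after B is nullable, so FOLLOW(B) ⊇ FOLLOW(S) = {$, if, num}. Thus FOLLOW(B) = {$, do, if, num}.

{$, do, if, num}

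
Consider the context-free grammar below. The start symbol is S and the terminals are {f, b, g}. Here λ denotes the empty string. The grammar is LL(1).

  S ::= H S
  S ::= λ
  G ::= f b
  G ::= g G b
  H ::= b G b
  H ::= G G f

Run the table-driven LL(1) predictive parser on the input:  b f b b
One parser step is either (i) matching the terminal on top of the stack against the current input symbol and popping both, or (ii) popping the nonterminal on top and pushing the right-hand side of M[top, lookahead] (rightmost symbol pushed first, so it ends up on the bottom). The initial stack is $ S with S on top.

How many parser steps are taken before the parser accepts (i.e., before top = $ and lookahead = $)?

8

     Stack      Input      Action
  1  $ S        b f b b $  expand S ::= H S
  2  $ S H      b f b b $  expand H ::= b G b
  3  $ S b G b  b f b b $  match b
  4  $ S b G    f b b $    expand G ::= f b
  5  $ S b b f  f b b $    match f
  6  $ S b b    b b $      match b
  7  $ S b      b $        match b
  8  $ S        $          expand S ::= λ
Accept reached after 8 steps.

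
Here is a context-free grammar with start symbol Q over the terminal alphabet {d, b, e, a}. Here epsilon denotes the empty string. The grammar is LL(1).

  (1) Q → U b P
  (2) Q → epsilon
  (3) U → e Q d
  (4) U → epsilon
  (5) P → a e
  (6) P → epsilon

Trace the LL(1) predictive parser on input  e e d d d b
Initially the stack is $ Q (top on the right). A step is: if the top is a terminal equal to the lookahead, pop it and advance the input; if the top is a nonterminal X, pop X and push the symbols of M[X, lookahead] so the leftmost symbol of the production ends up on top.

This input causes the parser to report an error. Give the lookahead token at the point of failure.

step 1: stack=$ Q  input=e e d d d b $  — expand Q → U b P
step 2: stack=$ P b U  input=e e d d d b $  — expand U → e Q d
step 3: stack=$ P b d Q e  input=e e d d d b $  — match e
step 4: stack=$ P b d Q  input=e d d d b $  — expand Q → U b P
step 5: stack=$ P b d P b U  input=e d d d b $  — expand U → e Q d
step 6: stack=$ P b d P b d Q e  input=e d d d b $  — match e
step 7: stack=$ P b d P b d Q  input=d d d b $  — expand Q → epsilon
step 8: stack=$ P b d P b d  input=d d d b $  — match d
step 9: stack=$ P b d P b  input=d d b $  — error: top is terminal b but lookahead is d

d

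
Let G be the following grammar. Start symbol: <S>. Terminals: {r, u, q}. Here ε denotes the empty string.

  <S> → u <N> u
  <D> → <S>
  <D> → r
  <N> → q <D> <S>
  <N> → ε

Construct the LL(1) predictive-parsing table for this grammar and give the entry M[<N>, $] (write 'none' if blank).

none

FIRST(<S>): from <S>→u <N> u we get {u}. So FIRST(<S>) = {u}.
FIRST(<N>): from <N>→q <D> <S> we get {q}; from <N>→ε we get {ε}. So FIRST(<N>) = {ε, q}.
FIRST(<D>): from <D>→<S> we get {u}; from <D>→r we get {r}. So FIRST(<D>) = {r, u}.
FOLLOW(<S>) includes $ since <S> is the start symbol.
FOLLOW(<N>): in <S>→u <N> u, <N> is followed by u with FIRST {u}. Thus FOLLOW(<N>) = {u}.
For <N> → q <D> <S>: FIRST(q <D> <S>) = {q}, so it goes in M[<N>, t] for t ∈ {q}.
For <N> → ε: FIRST(ε) = {ε}, so it goes in M[<N>, t] for t ∈ {}; since ε ∈ FIRST, also for every t ∈ FOLLOW(<N>) = {u}.
None of these place a production in M[<N>, $].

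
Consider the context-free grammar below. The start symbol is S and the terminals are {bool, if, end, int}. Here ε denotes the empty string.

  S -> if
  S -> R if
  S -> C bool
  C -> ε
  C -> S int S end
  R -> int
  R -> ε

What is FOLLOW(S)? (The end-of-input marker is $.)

FIRST(R): from R->int we get {int}; from R->ε we get {ε}. So FIRST(R) = {ε, int}.
FIRST(S): from S->if we get {if}; from S->R if we get {if, int}; from S->C bool we get {bool, if, int}. So FIRST(S) = {bool, if, int}.
FIRST(C): from C->ε we get {ε}; from C->S int S end we get {bool, if, int}. So FIRST(C) = {ε, bool, if, int}.
FOLLOW(S) includes $ since S is the start symbol.
FOLLOW(S): in C->S int S end (occurrence 1), S is followed by int S end with FIRST {int}; in C->S int S end (occurrence 2), S is followed by end with FIRST {end}. Thus FOLLOW(S) = {$, end, int}.
FOLLOW(C): in S->C bool, C is followed by bool with FIRST {bool}. Thus FOLLOW(C) = {bool}.
FOLLOW(R): in S->R if, R is followed by if with FIRST {if}. Thus FOLLOW(R) = {if}.

{$, end, int}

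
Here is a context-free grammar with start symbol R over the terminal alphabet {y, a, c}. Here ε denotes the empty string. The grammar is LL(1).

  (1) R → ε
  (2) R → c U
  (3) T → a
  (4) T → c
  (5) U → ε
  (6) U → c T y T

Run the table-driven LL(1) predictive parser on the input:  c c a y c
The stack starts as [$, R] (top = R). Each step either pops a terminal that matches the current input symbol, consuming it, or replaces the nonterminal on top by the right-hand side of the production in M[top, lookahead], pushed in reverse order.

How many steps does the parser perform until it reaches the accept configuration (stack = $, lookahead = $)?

9

step 1: stack=$ R  input=c c a y c $  — expand R → c U
step 2: stack=$ U c  input=c c a y c $  — match c
step 3: stack=$ U  input=c a y c $  — expand U → c T y T
step 4: stack=$ T y T c  input=c a y c $  — match c
step 5: stack=$ T y T  input=a y c $  — expand T → a
step 6: stack=$ T y a  input=a y c $  — match a
step 7: stack=$ T y  input=y c $  — match y
step 8: stack=$ T  input=c $  — expand T → c
step 9: stack=$ c  input=c $  — match c
Accept reached after 9 steps.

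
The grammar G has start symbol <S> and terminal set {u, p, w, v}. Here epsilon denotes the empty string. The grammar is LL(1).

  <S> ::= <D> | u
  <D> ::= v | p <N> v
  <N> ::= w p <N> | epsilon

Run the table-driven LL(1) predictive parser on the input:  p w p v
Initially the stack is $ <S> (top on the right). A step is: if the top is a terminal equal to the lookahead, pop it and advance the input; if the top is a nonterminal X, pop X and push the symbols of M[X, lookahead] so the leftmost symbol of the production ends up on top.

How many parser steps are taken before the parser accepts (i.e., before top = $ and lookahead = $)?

step 1: stack=$ <S>  input=p w p v $  — expand <S> ::= <D>
step 2: stack=$ <D>  input=p w p v $  — expand <D> ::= p <N> v
step 3: stack=$ v <N> p  input=p w p v $  — match p
step 4: stack=$ v <N>  input=w p v $  — expand <N> ::= w p <N>
step 5: stack=$ v <N> p w  input=w p v $  — match w
step 6: stack=$ v <N> p  input=p v $  — match p
step 7: stack=$ v <N>  input=v $  — expand <N> ::= epsilon
step 8: stack=$ v  input=v $  — match v
Accept reached after 8 steps.

8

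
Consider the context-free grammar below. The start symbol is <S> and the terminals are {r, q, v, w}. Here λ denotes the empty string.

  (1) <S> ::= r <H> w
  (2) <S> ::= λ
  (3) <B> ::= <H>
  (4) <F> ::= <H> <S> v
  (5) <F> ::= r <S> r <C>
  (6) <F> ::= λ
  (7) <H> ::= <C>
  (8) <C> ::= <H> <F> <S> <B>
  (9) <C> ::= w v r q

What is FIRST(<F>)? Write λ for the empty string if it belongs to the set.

FIRST(<S>): from <S>::=r <H> w we get {r}; from <S>::=λ we get {λ}. So FIRST(<S>) = {λ, r}.
FIRST(<B>): from <B>::=<H> we get {w}. So FIRST(<B>) = {w}.
FIRST(<F>): from <F>::=<H> <S> v we get {w}; from <F>::=r <S> r <C> we get {r}; from <F>::=λ we get {λ}. So FIRST(<F>) = {λ, r, w}.
FIRST(<H>): from <H>::=<C> we get {w}. So FIRST(<H>) = {w}.
FIRST(<C>): from <C>::=<H> <F> <S> <B> we get {w}; from <C>::=w v r q we get {w}. So FIRST(<C>) = {w}.

{λ, r, w}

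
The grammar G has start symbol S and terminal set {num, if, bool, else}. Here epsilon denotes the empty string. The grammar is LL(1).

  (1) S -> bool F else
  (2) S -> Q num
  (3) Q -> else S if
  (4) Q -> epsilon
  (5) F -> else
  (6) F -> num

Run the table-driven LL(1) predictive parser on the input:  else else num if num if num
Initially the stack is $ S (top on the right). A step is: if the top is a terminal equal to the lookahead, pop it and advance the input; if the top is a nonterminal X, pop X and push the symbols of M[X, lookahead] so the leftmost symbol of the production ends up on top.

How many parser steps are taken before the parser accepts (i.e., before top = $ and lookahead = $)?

step 1: stack=$ S  input=else else num if num if num $  — expand S -> Q num
step 2: stack=$ num Q  input=else else num if num if num $  — expand Q -> else S if
step 3: stack=$ num if S else  input=else else num if num if num $  — match else
step 4: stack=$ num if S  input=else num if num if num $  — expand S -> Q num
step 5: stack=$ num if num Q  input=else num if num if num $  — expand Q -> else S if
step 6: stack=$ num if num if S else  input=else num if num if num $  — match else
step 7: stack=$ num if num if S  input=num if num if num $  — expand S -> Q num
step 8: stack=$ num if num if num Q  input=num if num if num $  — expand Q -> epsilon
step 9: stack=$ num if num if num  input=num if num if num $  — match num
step 10: stack=$ num if num if  input=if num if num $  — match if
step 11: stack=$ num if num  input=num if num $  — match num
step 12: stack=$ num if  input=if num $  — match if
step 13: stack=$ num  input=num $  — match num
Accept reached after 13 steps.

13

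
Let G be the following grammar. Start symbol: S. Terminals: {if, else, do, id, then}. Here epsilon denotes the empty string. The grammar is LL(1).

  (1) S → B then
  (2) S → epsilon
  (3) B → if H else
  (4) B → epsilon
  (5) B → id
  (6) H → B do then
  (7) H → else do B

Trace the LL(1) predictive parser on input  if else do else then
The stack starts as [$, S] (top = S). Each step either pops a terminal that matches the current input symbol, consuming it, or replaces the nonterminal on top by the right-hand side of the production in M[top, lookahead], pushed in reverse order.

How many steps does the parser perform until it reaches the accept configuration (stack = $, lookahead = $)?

step 1: stack=$ S  input=if else do else then $  — expand S → B then
step 2: stack=$ then B  input=if else do else then $  — expand B → if H else
step 3: stack=$ then else H if  input=if else do else then $  — match if
step 4: stack=$ then else H  input=else do else then $  — expand H → else do B
step 5: stack=$ then else B do else  input=else do else then $  — match else
step 6: stack=$ then else B do  input=do else then $  — match do
step 7: stack=$ then else B  input=else then $  — expand B → epsilon
step 8: stack=$ then else  input=else then $  — match else
step 9: stack=$ then  input=then $  — match then
Accept reached after 9 steps.

9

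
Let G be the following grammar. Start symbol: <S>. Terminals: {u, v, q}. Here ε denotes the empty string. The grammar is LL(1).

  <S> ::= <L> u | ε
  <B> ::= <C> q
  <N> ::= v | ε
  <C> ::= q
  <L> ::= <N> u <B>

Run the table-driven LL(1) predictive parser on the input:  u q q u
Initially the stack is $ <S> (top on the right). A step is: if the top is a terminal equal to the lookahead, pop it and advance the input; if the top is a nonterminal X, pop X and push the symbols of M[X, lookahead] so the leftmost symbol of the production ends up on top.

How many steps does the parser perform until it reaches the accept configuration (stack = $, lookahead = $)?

     Stack          Input      Action
  1  $ <S>          u q q u $  expand <S> ::= <L> u
  2  $ u <L>        u q q u $  expand <L> ::= <N> u <B>
  3  $ u <B> u <N>  u q q u $  expand <N> ::= ε
  4  $ u <B> u      u q q u $  match u
  5  $ u <B>        q q u $    expand <B> ::= <C> q
  6  $ u q <C>      q q u $    expand <C> ::= q
  7  $ u q q        q q u $    match q
  8  $ u q          q u $      match q
  9  $ u            u $        match u
Accept reached after 9 steps.

9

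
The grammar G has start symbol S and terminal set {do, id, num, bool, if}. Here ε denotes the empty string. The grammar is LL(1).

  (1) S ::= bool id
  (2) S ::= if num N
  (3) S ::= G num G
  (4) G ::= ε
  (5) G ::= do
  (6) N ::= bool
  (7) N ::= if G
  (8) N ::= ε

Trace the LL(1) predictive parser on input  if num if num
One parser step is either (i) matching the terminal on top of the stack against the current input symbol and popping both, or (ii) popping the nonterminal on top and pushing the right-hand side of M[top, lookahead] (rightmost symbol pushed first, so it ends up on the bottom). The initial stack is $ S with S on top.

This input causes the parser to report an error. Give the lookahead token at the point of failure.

num

     Stack       Input            Action
  1  $ S         if num if num $  expand S ::= if num N
  2  $ N num if  if num if num $  match if
  3  $ N num     num if num $     match num
  4  $ N         if num $         expand N ::= if G
  5  $ G if      if num $         match if
  6  $ G         num $            expand G ::= ε
  7  $           num $            error: stack empty but input remains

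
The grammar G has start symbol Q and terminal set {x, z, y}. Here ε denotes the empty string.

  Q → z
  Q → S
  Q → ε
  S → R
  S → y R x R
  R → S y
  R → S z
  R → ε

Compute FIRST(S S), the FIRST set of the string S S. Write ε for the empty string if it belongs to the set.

FIRST(Q): from Q→z we get {z}; from Q→S we get {ε, y, z}; from Q→ε we get {ε}. So FIRST(Q) = {ε, y, z}.
FIRST(S): from S→R we get {ε, y, z}; from S→y R x R we get {y}. So FIRST(S) = {ε, y, z}.
FIRST(R): from R→S y we get {y, z}; from R→S z we get {y, z}; from R→ε we get {ε}. So FIRST(R) = {ε, y, z}.
FIRST(S S): take FIRST of each symbol in turn, carrying on past any symbol whose FIRST contains ε; result {ε, y, z}.

{ε, y, z}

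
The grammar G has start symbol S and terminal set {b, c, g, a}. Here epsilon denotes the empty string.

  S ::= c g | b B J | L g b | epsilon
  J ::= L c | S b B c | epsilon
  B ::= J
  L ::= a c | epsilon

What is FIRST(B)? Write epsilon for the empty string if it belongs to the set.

{epsilon, a, b, c, g}

FIRST(L): from L::=a c we get {a}; from L::=epsilon we get {epsilon}. So FIRST(L) = {epsilon, a}.
FIRST(S): from S::=c g we get {c}; from S::=b B J we get {b}; from S::=L g b we get {a, g}; from S::=epsilon we get {epsilon}. So FIRST(S) = {epsilon, a, b, c, g}.
FIRST(J): from J::=L c we get {a, c}; from J::=S b B c we get {a, b, c, g}; from J::=epsilon we get {epsilon}. So FIRST(J) = {epsilon, a, b, c, g}.
FIRST(B): from B::=J we get {epsilon, a, b, c, g}. So FIRST(B) = {epsilon, a, b, c, g}.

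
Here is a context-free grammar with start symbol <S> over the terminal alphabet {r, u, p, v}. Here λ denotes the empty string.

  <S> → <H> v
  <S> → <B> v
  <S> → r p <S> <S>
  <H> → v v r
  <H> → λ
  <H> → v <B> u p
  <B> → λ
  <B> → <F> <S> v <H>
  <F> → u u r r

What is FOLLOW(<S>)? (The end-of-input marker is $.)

{$, r, u, v}

FIRST(<H>) = {λ, v}
FIRST(<F>) = {u}
FIRST(<B>) = {λ, u}  (via <F> <S> v <H>)
FIRST(<S>) = {r, u, v}  (via <H> v, <B> v)
FOLLOW(<S>) includes $ since <S> is the start symbol.
FOLLOW(<S>): in <S>→r p <S> <S> (occurrence 1), <S> is followed by <S> with FIRST {r, u, v}; in <S>→r p <S> <S> (occurrence 2), the suffix after <S> is empty (adds nothing new); in <B>→<F> <S> v <H>, <S> is followed by v <H> with FIRST {v}. Thus FOLLOW(<S>) = {$, r, u, v}.
FOLLOW(<B>): in <S>→<B> v, <B> is followed by v with FIRST {v}; in <H>→v <B> u p, <B> is followed by u p with FIRST {u}. Thus FOLLOW(<B>) = {u, v}.
FOLLOW(<H>): in <S>→<H> v, <H> is followed by v with FIRST {v}; in <B>→<F> <S> v <H>, the suffix after <H> is empty, so FOLLOW(<H>) ⊇ FOLLOW(<B>) = {u, v}. Thus FOLLOW(<H>) = {u, v}.
FOLLOW(<F>): in <B>→<F> <S> v <H>, <F> is followed by <S> v <H> with FIRST {r, u, v}. Thus FOLLOW(<F>) = {r, u, v}.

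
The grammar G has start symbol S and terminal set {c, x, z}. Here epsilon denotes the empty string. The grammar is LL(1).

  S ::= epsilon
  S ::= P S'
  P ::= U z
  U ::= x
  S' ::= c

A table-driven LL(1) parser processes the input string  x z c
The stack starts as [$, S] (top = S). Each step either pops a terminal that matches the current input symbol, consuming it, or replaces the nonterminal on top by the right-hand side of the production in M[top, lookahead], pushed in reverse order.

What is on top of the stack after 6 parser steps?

c

step 1: stack=$ S  input=x z c $  — expand S ::= P S'
step 2: stack=$ S' P  input=x z c $  — expand P ::= U z
step 3: stack=$ S' z U  input=x z c $  — expand U ::= x
step 4: stack=$ S' z x  input=x z c $  — match x
step 5: stack=$ S' z  input=z c $  — match z
step 6: stack=$ S'  input=c $  — expand S' ::= c
Stack after step 6: $ c (top = c).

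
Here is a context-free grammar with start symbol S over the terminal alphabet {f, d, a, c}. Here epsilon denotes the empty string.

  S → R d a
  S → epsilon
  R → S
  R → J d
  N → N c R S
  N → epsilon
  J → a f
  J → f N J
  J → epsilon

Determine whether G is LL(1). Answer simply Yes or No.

No

FIRST(S) = {epsilon, a, d, f}
FIRST(R) = {epsilon, a, d, f}
FIRST(N) = {epsilon, c}
FIRST(J) = {epsilon, a, f}
FOLLOW(S) = {$, a, c, d, f}
FOLLOW(R) = {a, c, d, f}
FOLLOW(N) = {a, c, d, f}
FOLLOW(J) = {d}
Cell M[N, c] receives both N → N c R S and N → epsilon — the grammar is not LL(1).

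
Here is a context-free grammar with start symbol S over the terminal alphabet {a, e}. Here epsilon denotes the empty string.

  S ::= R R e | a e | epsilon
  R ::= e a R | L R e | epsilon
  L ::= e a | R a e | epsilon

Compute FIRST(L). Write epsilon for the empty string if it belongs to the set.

{epsilon, a, e}

FIRST(S) = {epsilon, a, e}  (via R R e)
FIRST(R) = {epsilon, a, e}  (via L R e)
FIRST(L) = {epsilon, a, e}  (via R a e)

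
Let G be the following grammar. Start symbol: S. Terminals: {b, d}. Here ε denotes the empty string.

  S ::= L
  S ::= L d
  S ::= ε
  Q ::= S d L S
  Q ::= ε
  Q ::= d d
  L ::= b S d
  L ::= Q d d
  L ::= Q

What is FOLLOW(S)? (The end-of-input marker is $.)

{$, b, d}

FIRST(S): from S::=L we get {ε, b, d}; from S::=L d we get {b, d}; from S::=ε we get {ε}. So FIRST(S) = {ε, b, d}.
FIRST(Q): from Q::=S d L S we get {b, d}; from Q::=ε we get {ε}; from Q::=d d we get {d}. So FIRST(Q) = {ε, b, d}.
FIRST(L): from L::=b S d we get {b}; from L::=Q d d we get {b, d}; from L::=Q we get {ε, b, d}. So FIRST(L) = {ε, b, d}.
FOLLOW(S) includes $ since S is the start symbol.
FOLLOW(S): in Q::=S d L S (occurrence 1), S is followed by d L S with FIRST {d}; in Q::=S d L S (occurrence 2), the suffix after S is empty, so FOLLOW(S) ⊇ FOLLOW(Q) = {$, b, d}; in L::=b S d, S is followed by d with FIRST {d}. Thus FOLLOW(S) = {$, b, d}.
FOLLOW(Q): in L::=Q d d, Q is followed by d d with FIRST {d}; in L::=Q, the suffix after Q is empty, so FOLLOW(Q) ⊇ FOLLOW(L) = {$, b, d}. Thus FOLLOW(Q) = {$, b, d}.
FOLLOW(L): in S::=L, the suffix after L is empty, so FOLLOW(L) ⊇ FOLLOW(S) = {$, b, d}; in S::=L d, L is followed by d with FIRST {d}; in Q::=S d L S, L is followed by S with FIRST {ε, b, d}; in Q::=S d L S, the suffix after L is nullable, so FOLLOW(L) ⊇ FOLLOW(Q) = {$, b, d}. Thus FOLLOW(L) = {$, b, d}.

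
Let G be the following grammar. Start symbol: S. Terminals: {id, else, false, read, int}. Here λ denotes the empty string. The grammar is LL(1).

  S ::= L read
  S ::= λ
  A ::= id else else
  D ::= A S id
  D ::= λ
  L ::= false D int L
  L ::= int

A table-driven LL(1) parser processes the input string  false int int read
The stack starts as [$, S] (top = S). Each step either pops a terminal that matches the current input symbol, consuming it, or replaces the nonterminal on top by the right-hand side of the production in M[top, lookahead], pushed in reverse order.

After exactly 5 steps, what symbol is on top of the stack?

step 1: stack=$ S  input=false int int read $  — expand S ::= L read
step 2: stack=$ read L  input=false int int read $  — expand L ::= false D int L
step 3: stack=$ read L int D false  input=false int int read $  — match false
step 4: stack=$ read L int D  input=int int read $  — expand D ::= λ
step 5: stack=$ read L int  input=int int read $  — match int
Stack after step 5: $ read L (top = L).

L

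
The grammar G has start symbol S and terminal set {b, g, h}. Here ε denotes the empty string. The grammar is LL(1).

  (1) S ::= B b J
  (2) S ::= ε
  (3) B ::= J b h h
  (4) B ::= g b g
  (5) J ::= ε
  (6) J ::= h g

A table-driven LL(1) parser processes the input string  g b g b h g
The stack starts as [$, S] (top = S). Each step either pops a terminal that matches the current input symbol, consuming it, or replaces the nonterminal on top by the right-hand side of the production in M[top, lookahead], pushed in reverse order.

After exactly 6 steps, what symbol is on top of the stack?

J

step 1: stack=$ S  input=g b g b h g $  — expand S ::= B b J
step 2: stack=$ J b B  input=g b g b h g $  — expand B ::= g b g
step 3: stack=$ J b g b g  input=g b g b h g $  — match g
step 4: stack=$ J b g b  input=b g b h g $  — match b
step 5: stack=$ J b g  input=g b h g $  — match g
step 6: stack=$ J b  input=b h g $  — match b
Stack after step 6: $ J (top = J).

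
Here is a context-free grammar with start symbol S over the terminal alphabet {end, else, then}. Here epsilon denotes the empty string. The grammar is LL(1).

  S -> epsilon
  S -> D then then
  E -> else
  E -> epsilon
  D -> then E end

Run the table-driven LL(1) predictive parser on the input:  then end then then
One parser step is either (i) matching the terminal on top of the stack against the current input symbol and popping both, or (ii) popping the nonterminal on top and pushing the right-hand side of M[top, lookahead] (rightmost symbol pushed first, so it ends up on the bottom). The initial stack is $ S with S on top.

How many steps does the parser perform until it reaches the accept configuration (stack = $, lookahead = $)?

step 1: stack=$ S  input=then end then then $  — expand S -> D then then
step 2: stack=$ then then D  input=then end then then $  — expand D -> then E end
step 3: stack=$ then then end E then  input=then end then then $  — match then
step 4: stack=$ then then end E  input=end then then $  — expand E -> epsilon
step 5: stack=$ then then end  input=end then then $  — match end
step 6: stack=$ then then  input=then then $  — match then
step 7: stack=$ then  input=then $  — match then
Accept reached after 7 steps.

7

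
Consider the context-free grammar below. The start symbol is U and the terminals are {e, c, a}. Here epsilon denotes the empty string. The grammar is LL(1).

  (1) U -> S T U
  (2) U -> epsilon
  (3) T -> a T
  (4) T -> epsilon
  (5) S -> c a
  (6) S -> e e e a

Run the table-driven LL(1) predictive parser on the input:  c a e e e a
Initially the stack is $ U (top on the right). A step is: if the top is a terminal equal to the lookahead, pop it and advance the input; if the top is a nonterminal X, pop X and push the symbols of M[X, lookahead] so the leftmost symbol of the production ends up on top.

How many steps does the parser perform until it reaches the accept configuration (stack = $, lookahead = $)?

13

      Stack          Input          Action
   1  $ U            c a e e e a $  expand U -> S T U
   2  $ U T S        c a e e e a $  expand S -> c a
   3  $ U T a c      c a e e e a $  match c
   4  $ U T a        a e e e a $    match a
   5  $ U T          e e e a $      expand T -> epsilon
   6  $ U            e e e a $      expand U -> S T U
   7  $ U T S        e e e a $      expand S -> e e e a
   8  $ U T a e e e  e e e a $      match e
   9  $ U T a e e    e e a $        match e
  10  $ U T a e      e a $          match e
  11  $ U T a        a $            match a
  12  $ U T          $              expand T -> epsilon
  13  $ U            $              expand U -> epsilon
Accept reached after 13 steps.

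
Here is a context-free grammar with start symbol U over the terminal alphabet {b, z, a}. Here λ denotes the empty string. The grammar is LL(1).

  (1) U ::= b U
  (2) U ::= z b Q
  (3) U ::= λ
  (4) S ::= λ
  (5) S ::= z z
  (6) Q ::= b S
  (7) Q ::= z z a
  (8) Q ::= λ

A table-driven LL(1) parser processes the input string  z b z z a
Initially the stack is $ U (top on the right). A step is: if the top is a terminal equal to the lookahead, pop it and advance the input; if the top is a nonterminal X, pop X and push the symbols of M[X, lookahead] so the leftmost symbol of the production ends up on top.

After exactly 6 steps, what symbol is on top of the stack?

     Stack    Input        Action
  1  $ U      z b z z a $  expand U ::= z b Q
  2  $ Q b z  z b z z a $  match z
  3  $ Q b    b z z a $    match b
  4  $ Q      z z a $      expand Q ::= z z a
  5  $ a z z  z z a $      match z
  6  $ a z    z a $        match z
Stack after step 6: $ a (top = a).

a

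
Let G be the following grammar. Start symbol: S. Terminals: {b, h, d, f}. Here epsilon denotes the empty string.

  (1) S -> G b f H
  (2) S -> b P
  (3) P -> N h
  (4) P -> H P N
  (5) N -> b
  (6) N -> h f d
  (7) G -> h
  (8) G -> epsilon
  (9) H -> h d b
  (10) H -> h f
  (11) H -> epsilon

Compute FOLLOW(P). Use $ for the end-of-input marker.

{$, b, h}

FIRST(N): from N->b we get {b}; from N->h f d we get {h}. So FIRST(N) = {b, h}.
FIRST(G): from G->h we get {h}; from G->epsilon we get {epsilon}. So FIRST(G) = {epsilon, h}.
FIRST(H): from H->h d b we get {h}; from H->h f we get {h}; from H->epsilon we get {epsilon}. So FIRST(H) = {epsilon, h}.
FIRST(S): from S->G b f H we get {b, h}; from S->b P we get {b}. So FIRST(S) = {b, h}.
FIRST(P): from P->N h we get {b, h}; from P->H P N we get {b, h}. So FIRST(P) = {b, h}.
FOLLOW(S) includes $ since S is the start symbol.
FOLLOW(S): S appears on no right-hand side. Thus FOLLOW(S) = {$}.
FOLLOW(P): in S->b P, the suffix after P is empty, so FOLLOW(P) ⊇ FOLLOW(S) = {$}; in P->H P N, P is followed by N with FIRST {b, h}. Thus FOLLOW(P) = {$, b, h}.
FOLLOW(N): in P->N h, N is followed by h with FIRST {h}; in P->H P N, the suffix after N is empty, so FOLLOW(N) ⊇ FOLLOW(P) = {$, b, h}. Thus FOLLOW(N) = {$, b, h}.
FOLLOW(G): in S->G b f H, G is followed by b f H with FIRST {b}. Thus FOLLOW(G) = {b}.
FOLLOW(H): in S->G b f H, the suffix after H is empty, so FOLLOW(H) ⊇ FOLLOW(S) = {$}; in P->H P N, H is followed by P N with FIRST {b, h}. Thus FOLLOW(H) = {$, b, h}.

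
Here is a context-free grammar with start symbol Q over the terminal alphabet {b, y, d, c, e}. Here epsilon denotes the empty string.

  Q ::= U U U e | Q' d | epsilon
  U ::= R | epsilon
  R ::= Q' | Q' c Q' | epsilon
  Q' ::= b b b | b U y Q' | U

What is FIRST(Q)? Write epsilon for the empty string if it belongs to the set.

FIRST(Q): from Q::=U U U e we get {b, c, e}; from Q::=Q' d we get {b, c, d}; from Q::=epsilon we get {epsilon}. So FIRST(Q) = {epsilon, b, c, d, e}.
FIRST(U): from U::=R we get {epsilon, b, c}; from U::=epsilon we get {epsilon}. So FIRST(U) = {epsilon, b, c}.
FIRST(Q'): from Q'::=b b b we get {b}; from Q'::=b U y Q' we get {b}; from Q'::=U we get {epsilon, b, c}. So FIRST(Q') = {epsilon, b, c}.
FIRST(R): from R::=Q' we get {epsilon, b, c}; from R::=Q' c Q' we get {b, c}; from R::=epsilon we get {epsilon}. So FIRST(R) = {epsilon, b, c}.

{epsilon, b, c, d, e}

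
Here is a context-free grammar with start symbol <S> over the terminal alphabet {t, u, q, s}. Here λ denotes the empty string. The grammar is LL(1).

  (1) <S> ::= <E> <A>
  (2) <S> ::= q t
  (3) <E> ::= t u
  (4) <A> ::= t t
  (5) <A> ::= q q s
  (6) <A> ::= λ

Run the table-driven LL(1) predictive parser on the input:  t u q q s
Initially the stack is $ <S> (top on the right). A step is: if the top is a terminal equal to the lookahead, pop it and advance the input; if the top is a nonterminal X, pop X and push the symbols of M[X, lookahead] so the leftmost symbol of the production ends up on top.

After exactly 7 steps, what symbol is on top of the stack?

s

step 1: stack=$ <S>  input=t u q q s $  — expand <S> ::= <E> <A>
step 2: stack=$ <A> <E>  input=t u q q s $  — expand <E> ::= t u
step 3: stack=$ <A> u t  input=t u q q s $  — match t
step 4: stack=$ <A> u  input=u q q s $  — match u
step 5: stack=$ <A>  input=q q s $  — expand <A> ::= q q s
step 6: stack=$ s q q  input=q q s $  — match q
step 7: stack=$ s q  input=q s $  — match q
Stack after step 7: $ s (top = s).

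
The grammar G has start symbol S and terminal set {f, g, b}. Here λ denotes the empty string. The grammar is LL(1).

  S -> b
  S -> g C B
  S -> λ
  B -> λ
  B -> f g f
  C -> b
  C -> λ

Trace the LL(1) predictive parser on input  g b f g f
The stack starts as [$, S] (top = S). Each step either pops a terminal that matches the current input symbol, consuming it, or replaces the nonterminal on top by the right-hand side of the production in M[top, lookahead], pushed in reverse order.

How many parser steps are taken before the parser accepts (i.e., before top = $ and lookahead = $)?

step 1: stack=$ S  input=g b f g f $  — expand S -> g C B
step 2: stack=$ B C g  input=g b f g f $  — match g
step 3: stack=$ B C  input=b f g f $  — expand C -> b
step 4: stack=$ B b  input=b f g f $  — match b
step 5: stack=$ B  input=f g f $  — expand B -> f g f
step 6: stack=$ f g f  input=f g f $  — match f
step 7: stack=$ f g  input=g f $  — match g
step 8: stack=$ f  input=f $  — match f
Accept reached after 8 steps.

8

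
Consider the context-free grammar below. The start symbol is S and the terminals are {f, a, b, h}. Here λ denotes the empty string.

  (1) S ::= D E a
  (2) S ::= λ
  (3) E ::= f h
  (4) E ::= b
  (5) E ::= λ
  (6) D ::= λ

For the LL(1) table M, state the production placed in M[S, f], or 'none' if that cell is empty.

S ::= D E a

FIRST(E): from E::=f h we get {f}; from E::=b we get {b}; from E::=λ we get {λ}. So FIRST(E) = {λ, b, f}.
FIRST(D): from D::=λ we get {λ}. So FIRST(D) = {λ}.
FIRST(S): from S::=D E a we get {a, b, f}; from S::=λ we get {λ}. So FIRST(S) = {λ, a, b, f}.
FOLLOW(S) includes $ since S is the start symbol.
FOLLOW(S): S appears on no right-hand side. Thus FOLLOW(S) = {$}.
For S ::= D E a: FIRST(D E a) = {a, b, f}, so it goes in M[S, t] for t ∈ {a, b, f}.
For S ::= λ: FIRST(λ) = {λ}, so it goes in M[S, t] for t ∈ {}; since λ ∈ FIRST, also for every t ∈ FOLLOW(S) = {$}.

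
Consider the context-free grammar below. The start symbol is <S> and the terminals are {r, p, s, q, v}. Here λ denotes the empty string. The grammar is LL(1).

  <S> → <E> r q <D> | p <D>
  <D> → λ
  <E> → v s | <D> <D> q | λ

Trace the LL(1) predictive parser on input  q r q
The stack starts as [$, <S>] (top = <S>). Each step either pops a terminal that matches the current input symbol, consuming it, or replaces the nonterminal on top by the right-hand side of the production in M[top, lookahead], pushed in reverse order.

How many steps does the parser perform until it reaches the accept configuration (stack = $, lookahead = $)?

8

step 1: stack=$ <S>  input=q r q $  — expand <S> → <E> r q <D>
step 2: stack=$ <D> q r <E>  input=q r q $  — expand <E> → <D> <D> q
step 3: stack=$ <D> q r q <D> <D>  input=q r q $  — expand <D> → λ
step 4: stack=$ <D> q r q <D>  input=q r q $  — expand <D> → λ
step 5: stack=$ <D> q r q  input=q r q $  — match q
step 6: stack=$ <D> q r  input=r q $  — match r
step 7: stack=$ <D> q  input=q $  — match q
step 8: stack=$ <D>  input=$  — expand <D> → λ
Accept reached after 8 steps.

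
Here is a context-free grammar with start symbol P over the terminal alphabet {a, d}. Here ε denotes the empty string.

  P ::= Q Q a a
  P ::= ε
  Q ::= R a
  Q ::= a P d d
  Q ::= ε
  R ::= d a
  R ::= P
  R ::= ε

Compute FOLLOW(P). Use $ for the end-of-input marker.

FIRST(P): from P::=Q Q a a we get {a, d}; from P::=ε we get {ε}. So FIRST(P) = {ε, a, d}.
FIRST(R): from R::=d a we get {d}; from R::=P we get {ε, a, d}; from R::=ε we get {ε}. So FIRST(R) = {ε, a, d}.
FIRST(Q): from Q::=R a we get {a, d}; from Q::=a P d d we get {a}; from Q::=ε we get {ε}. So FIRST(Q) = {ε, a, d}.
FOLLOW(P) includes $ since P is the start symbol.
FOLLOW(Q): in P::=Q Q a a (occurrence 1), Q is followed by Q a a with FIRST {a, d}; in P::=Q Q a a (occurrence 2), Q is followed by a a with FIRST {a}. Thus FOLLOW(Q) = {a, d}.
FOLLOW(R): in Q::=R a, R is followed by a with FIRST {a}. Thus FOLLOW(R) = {a}.
FOLLOW(P): in Q::=a P d d, P is followed by d d with FIRST {d}; in R::=P, the suffix after P is empty, so FOLLOW(P) ⊇ FOLLOW(R) = {a}. Thus FOLLOW(P) = {$, a, d}.

{$, a, d}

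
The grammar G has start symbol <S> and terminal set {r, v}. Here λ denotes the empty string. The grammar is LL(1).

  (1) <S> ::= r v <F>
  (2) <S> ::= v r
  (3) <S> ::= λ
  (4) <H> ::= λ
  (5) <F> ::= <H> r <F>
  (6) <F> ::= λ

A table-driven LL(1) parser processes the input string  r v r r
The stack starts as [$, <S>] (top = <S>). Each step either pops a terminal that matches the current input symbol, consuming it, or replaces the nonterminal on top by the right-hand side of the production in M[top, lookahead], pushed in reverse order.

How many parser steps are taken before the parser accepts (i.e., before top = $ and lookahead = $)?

      Stack        Input      Action
   1  $ <S>        r v r r $  expand <S> ::= r v <F>
   2  $ <F> v r    r v r r $  match r
   3  $ <F> v      v r r $    match v
   4  $ <F>        r r $      expand <F> ::= <H> r <F>
   5  $ <F> r <H>  r r $      expand <H> ::= λ
   6  $ <F> r      r r $      match r
   7  $ <F>        r $        expand <F> ::= <H> r <F>
   8  $ <F> r <H>  r $        expand <H> ::= λ
   9  $ <F> r      r $        match r
  10  $ <F>        $          expand <F> ::= λ
Accept reached after 10 steps.

10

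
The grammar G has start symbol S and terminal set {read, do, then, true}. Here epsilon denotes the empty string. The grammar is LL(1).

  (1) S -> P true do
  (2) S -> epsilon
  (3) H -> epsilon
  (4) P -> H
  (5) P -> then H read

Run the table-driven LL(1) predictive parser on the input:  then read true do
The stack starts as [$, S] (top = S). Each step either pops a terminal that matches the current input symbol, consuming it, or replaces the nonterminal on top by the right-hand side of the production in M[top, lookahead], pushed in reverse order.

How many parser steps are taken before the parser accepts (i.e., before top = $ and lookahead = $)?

7

step 1: stack=$ S  input=then read true do $  — expand S -> P true do
step 2: stack=$ do true P  input=then read true do $  — expand P -> then H read
step 3: stack=$ do true read H then  input=then read true do $  — match then
step 4: stack=$ do true read H  input=read true do $  — expand H -> epsilon
step 5: stack=$ do true read  input=read true do $  — match read
step 6: stack=$ do true  input=true do $  — match true
step 7: stack=$ do  input=do $  — match do
Accept reached after 7 steps.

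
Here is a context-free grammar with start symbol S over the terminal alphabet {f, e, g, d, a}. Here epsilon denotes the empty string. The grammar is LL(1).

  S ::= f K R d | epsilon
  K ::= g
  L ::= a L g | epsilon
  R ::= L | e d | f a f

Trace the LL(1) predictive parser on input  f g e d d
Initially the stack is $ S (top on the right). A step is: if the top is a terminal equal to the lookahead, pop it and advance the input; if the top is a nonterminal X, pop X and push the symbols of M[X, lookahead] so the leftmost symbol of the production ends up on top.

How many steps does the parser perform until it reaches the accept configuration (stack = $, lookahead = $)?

8

     Stack      Input        Action
  1  $ S        f g e d d $  expand S ::= f K R d
  2  $ d R K f  f g e d d $  match f
  3  $ d R K    g e d d $    expand K ::= g
  4  $ d R g    g e d d $    match g
  5  $ d R      e d d $      expand R ::= e d
  6  $ d d e    e d d $      match e
  7  $ d d      d d $        match d
  8  $ d        d $          match d
Accept reached after 8 steps.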